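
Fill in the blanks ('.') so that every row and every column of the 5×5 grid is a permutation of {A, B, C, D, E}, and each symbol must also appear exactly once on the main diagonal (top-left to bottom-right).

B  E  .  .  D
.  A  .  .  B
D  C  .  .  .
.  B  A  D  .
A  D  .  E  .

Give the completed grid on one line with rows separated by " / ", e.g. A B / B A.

B E C A D / E A D C B / D C E B A / C B A D E / A D B E C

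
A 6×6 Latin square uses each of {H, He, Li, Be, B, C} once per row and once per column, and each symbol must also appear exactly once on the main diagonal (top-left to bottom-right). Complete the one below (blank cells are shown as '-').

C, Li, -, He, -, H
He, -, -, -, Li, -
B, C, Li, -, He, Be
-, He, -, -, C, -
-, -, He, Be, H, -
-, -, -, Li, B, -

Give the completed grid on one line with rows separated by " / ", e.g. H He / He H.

(r1,c5) = Be
(r3,c4) = H
(r4,c4) = B
(r4,c6) = Li
(r5,c1) = Li
(r5,c2) = B
(r5,c6) = C
(r6,c6) = He
(r1,c3) = B
(r2,c2) = Be
(r2,c4) = C
(r2,c6) = B
(r6,c2) = H
(r2,c3) = H
(r4,c3) = Be
(r6,c1) = Be
(r6,c3) = C
(r4,c1) = H

C Li B He Be H / He Be H C Li B / B C Li H He Be / H He Be B C Li / Li B He Be H C / Be H C Li B He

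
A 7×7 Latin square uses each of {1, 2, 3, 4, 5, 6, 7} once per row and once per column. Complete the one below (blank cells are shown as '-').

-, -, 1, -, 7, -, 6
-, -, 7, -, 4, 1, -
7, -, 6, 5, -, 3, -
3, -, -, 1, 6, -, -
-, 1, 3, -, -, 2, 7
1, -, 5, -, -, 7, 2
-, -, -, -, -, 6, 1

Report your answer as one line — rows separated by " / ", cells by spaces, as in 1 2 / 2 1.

(r3,c7) = 4
(r4,c7) = 5
(r5,c5) = 5
(r6,c5) = 3
(r7,c5) = 2
(r2,c7) = 3
(r3,c2) = 2
(r3,c5) = 1
(r4,c6) = 4
(r7,c3) = 4
(r1,c6) = 5
(r4,c2) = 7
(r4,c3) = 2
(r7,c1) = 5
(r7,c2) = 3
(r7,c4) = 7
(r1,c2) = 4
(r6,c2) = 6
(r6,c4) = 4
(r1,c1) = 2
(r1,c4) = 3
(r2,c1) = 6
(r2,c2) = 5
(r2,c4) = 2
(r5,c1) = 4
(r5,c4) = 6

2 4 1 3 7 5 6 / 6 5 7 2 4 1 3 / 7 2 6 5 1 3 4 / 3 7 2 1 6 4 5 / 4 1 3 6 5 2 7 / 1 6 5 4 3 7 2 / 5 3 4 7 2 6 1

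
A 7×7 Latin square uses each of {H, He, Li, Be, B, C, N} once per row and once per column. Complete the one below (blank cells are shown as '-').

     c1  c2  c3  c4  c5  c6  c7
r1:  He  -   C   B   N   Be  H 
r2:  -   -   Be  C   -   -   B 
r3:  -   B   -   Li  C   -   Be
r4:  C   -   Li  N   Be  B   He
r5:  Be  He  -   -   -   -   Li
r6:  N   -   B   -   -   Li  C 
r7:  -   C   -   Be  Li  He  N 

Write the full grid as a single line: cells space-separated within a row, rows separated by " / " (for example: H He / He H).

row 1 has {H,He,Be,B,C,N}; column 2 has {He,B,C} — only Li is left for (r1,c2).
row 3 has {Li,Be,B,C}; column 1 has {He,Be,C,N} — only H is left for (r3,c1).
row 3 has {H,Li,Be,B,C}; column 6 has {He,Li,Be,B} — only N is left for (r3,c6).
row 4 has {He,Li,Be,B,C,N}; column 2 has {He,Li,B,C} — only H is left for (r4,c2).
row 5 has {He,Li,Be}; column 4 has {Li,Be,B,C,N} — only H is left for (r5,c4).
row 5 has {H,He,Li,Be}; column 5 has {Li,Be,C,N} — only B is left for (r5,c5).
row 5 has {H,He,Li,Be,B}; column 6 has {He,Li,Be,B,N} — only C is left for (r5,c6).
row 6 has {Li,B,C,N}; column 2 has {H,He,Li,B,C} — only Be is left for (r6,c2).
row 6 has {Li,Be,B,C,N}; column 4 has {H,Li,Be,B,C,N} — only He is left for (r6,c4).
row 6 has {He,Li,Be,B,C,N}; column 5 has {Li,Be,B,C,N} — only H is left for (r6,c5).
row 7 has {He,Li,Be,C,N}; column 1 has {H,He,Be,C,N} — only B is left for (r7,c1).
row 7 has {He,Li,Be,B,C,N}; column 3 has {Li,Be,B,C} — only H is left for (r7,c3).
row 2 has {Be,B,C}; column 1 has {H,He,Be,B,C,N} — only Li is left for (r2,c1).
row 2 has {Li,Be,B,C}; column 2 has {H,He,Li,Be,B,C} — only N is left for (r2,c2).
row 2 has {Li,Be,B,C,N}; column 5 has {H,Li,Be,B,C,N} — only He is left for (r2,c5).
row 2 has {He,Li,Be,B,C,N}; column 6 has {He,Li,Be,B,C,N} — only H is left for (r2,c6).
row 3 has {H,Li,Be,B,C,N}; column 3 has {H,Li,Be,B,C} — only He is left for (r3,c3).
row 5 has {H,He,Li,Be,B,C}; column 3 has {H,He,Li,Be,B,C} — only N is left for (r5,c3).

He Li C B N Be H / Li N Be C He H B / H B He Li C N Be / C H Li N Be B He / Be He N H B C Li / N Be B He H Li C / B C H Be Li He N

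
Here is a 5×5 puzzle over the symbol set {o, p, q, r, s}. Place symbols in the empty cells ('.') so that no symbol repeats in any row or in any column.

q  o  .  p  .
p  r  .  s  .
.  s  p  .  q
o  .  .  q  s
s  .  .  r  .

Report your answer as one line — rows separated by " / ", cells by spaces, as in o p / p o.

(r1,c5) = r
(r2,c5) = o
(r3,c1) = r
(r3,c4) = o
(r4,c2) = p
(r4,c3) = r
(r5,c2) = q
(r5,c3) = o
(r5,c5) = p
(r1,c3) = s
(r2,c3) = q

q o s p r / p r q s o / r s p o q / o p r q s / s q o r p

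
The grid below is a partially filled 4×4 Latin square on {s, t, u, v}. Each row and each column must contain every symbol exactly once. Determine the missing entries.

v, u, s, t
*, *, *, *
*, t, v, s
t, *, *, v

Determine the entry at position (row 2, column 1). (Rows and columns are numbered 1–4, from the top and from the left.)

s

(r2,c4) = u
(r3,c1) = u
(r4,c2) = s
(r4,c3) = u
(r2,c1) = s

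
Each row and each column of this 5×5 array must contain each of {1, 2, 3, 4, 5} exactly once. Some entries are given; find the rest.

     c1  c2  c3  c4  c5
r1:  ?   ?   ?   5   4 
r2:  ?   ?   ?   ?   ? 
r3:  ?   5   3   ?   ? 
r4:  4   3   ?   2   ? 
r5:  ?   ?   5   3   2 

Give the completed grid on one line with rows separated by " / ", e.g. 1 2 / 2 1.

At row 3, column 5: row 3 has {3,5}; column 5 has {2,4}; that leaves 1.
At row 4, column 3: row 4 has {2,3,4}; column 3 has {3,5}; that leaves 1.
At row 4, column 5: row 4 has {1,2,3,4}; column 5 has {1,2,4}; that leaves 5.
At row 5, column 1: row 5 has {2,3,5}; column 1 has {4}; that leaves 1.
At row 5, column 2: row 5 has {1,2,3,5}; column 2 has {3,5}; that leaves 4.
At row 1, column 3: row 1 has {4,5}; column 3 has {1,3,5}; that leaves 2.
At row 2, column 3: row 2 is empty so far; column 3 has {1,2,3,5}; that leaves 4.
At row 2, column 4: row 2 has {4}; column 4 has {2,3,5}; that leaves 1.
At row 2, column 5: row 2 has {1,4}; column 5 has {1,2,4,5}; that leaves 3.
At row 3, column 1: row 3 has {1,3,5}; column 1 has {1,4}; that leaves 2.
At row 3, column 4: row 3 has {1,2,3,5}; column 4 has {1,2,3,5}; that leaves 4.
At row 1, column 1: row 1 has {2,4,5}; column 1 has {1,2,4}; that leaves 3.
At row 1, column 2: row 1 has {2,3,4,5}; column 2 has {3,4,5}; that leaves 1.
At row 2, column 1: row 2 has {1,3,4}; column 1 has {1,2,3,4}; that leaves 5.
At row 2, column 2: row 2 has {1,3,4,5}; column 2 has {1,3,4,5}; that leaves 2.

3 1 2 5 4 / 5 2 4 1 3 / 2 5 3 4 1 / 4 3 1 2 5 / 1 4 5 3 2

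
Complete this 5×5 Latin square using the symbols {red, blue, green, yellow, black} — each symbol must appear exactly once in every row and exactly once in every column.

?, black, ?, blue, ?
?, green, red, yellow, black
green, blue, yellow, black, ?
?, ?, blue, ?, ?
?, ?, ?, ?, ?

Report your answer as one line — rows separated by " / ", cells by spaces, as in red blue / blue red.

red black green blue yellow / blue green red yellow black / green blue yellow black red / black yellow blue red green / yellow red black green blue

(r1,c3) = green
(r2,c1) = blue
(r3,c5) = red
(r5,c3) = black
(r1,c5) = yellow
(r4,c5) = green
(r5,c5) = blue
(r1,c1) = red
(r4,c4) = red
(r5,c1) = yellow
(r5,c2) = red
(r5,c4) = green
(r4,c1) = black
(r4,c2) = yellow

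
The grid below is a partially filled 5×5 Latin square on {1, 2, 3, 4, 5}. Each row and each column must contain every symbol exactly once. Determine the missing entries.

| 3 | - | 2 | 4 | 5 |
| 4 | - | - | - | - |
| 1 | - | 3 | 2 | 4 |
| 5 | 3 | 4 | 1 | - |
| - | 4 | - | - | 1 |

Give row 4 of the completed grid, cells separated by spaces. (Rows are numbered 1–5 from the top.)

5 3 4 1 2

At row 1, column 2: row 1 has {2,3,4,5}; column 2 has {3,4}; that leaves 1.
At row 3, column 2: row 3 has {1,2,3,4}; column 2 has {1,3,4}; that leaves 5.
At row 4, column 5: row 4 has {1,3,4,5}; column 5 has {1,4,5}; that leaves 2.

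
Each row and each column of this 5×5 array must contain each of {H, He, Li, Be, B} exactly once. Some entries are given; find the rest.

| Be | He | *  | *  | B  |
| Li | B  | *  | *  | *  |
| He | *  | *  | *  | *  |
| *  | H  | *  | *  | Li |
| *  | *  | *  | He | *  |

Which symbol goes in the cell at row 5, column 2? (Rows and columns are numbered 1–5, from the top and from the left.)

Li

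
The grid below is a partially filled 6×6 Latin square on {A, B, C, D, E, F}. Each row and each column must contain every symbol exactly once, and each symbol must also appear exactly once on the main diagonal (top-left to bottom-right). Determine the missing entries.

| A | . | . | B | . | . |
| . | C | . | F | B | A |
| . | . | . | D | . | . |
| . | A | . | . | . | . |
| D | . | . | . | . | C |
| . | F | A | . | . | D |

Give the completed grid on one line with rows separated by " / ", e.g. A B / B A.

A D F B C E / E C D F B A / C E B D A F / F A C E D B / D B E A F C / B F A C E D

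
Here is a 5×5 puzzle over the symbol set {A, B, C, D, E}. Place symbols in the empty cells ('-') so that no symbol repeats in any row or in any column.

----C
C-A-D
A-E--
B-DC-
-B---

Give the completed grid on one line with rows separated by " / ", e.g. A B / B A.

E D B A C / C E A B D / A C E D B / B A D C E / D B C E A

(r1,c3) = B
(r2,c2) = E
(r2,c4) = B
(r3,c4) = D
(r3,c5) = B
(r4,c2) = A
(r4,c5) = E
(r5,c3) = C
(r5,c5) = A
(r1,c2) = D
(r3,c2) = C
(r5,c4) = E
(r1,c1) = E
(r1,c4) = A
(r5,c1) = D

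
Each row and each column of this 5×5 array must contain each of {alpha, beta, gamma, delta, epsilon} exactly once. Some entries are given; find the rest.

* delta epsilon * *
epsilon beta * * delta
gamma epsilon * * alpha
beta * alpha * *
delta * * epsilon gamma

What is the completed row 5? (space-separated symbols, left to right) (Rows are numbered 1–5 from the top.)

At row 1, column 1: row 1 has {delta,epsilon}; column 1 has {beta,gamma,delta,epsilon}; that leaves alpha.
At row 1, column 5: row 1 has {alpha,delta,epsilon}; column 5 has {alpha,gamma,delta}; that leaves beta.
At row 2, column 3: row 2 has {beta,delta,epsilon}; column 3 has {alpha,epsilon}; that leaves gamma.
At row 2, column 4: row 2 has {beta,gamma,delta,epsilon}; column 4 has {epsilon}; that leaves alpha.
At row 4, column 2: row 4 has {alpha,beta}; column 2 has {beta,delta,epsilon}; that leaves gamma.
At row 4, column 4: row 4 has {alpha,beta,gamma}; column 4 has {alpha,epsilon}; that leaves delta.
At row 4, column 5: row 4 has {alpha,beta,gamma,delta}; column 5 has {alpha,beta,gamma,delta}; that leaves epsilon.
At row 5, column 2: row 5 has {gamma,delta,epsilon}; column 2 has {beta,gamma,delta,epsilon}; that leaves alpha.
At row 5, column 3: row 5 has {alpha,gamma,delta,epsilon}; column 3 has {alpha,gamma,epsilon}; that leaves beta.

delta alpha beta epsilon gamma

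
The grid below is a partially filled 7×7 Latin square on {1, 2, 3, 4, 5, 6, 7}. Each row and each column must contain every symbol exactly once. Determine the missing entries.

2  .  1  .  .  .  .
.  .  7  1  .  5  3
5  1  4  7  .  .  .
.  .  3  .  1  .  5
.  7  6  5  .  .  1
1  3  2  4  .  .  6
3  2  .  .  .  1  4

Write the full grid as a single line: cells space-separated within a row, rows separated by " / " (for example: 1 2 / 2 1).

2 5 1 3 4 6 7 / 6 4 7 1 2 5 3 / 5 1 4 7 6 3 2 / 7 6 3 2 1 4 5 / 4 7 6 5 3 2 1 / 1 3 2 4 5 7 6 / 3 2 5 6 7 1 4

(r1,c7) = 7
(r3,c7) = 2
(r5,c1) = 4
(r6,c6) = 7
(r7,c3) = 5
(r7,c4) = 6
(r7,c5) = 7
(r1,c4) = 3
(r2,c1) = 6
(r2,c2) = 4
(r2,c5) = 2
(r4,c1) = 7
(r4,c2) = 6
(r4,c4) = 2
(r4,c6) = 4
(r5,c5) = 3
(r5,c6) = 2
(r6,c5) = 5
(r1,c2) = 5
(r1,c6) = 6
(r3,c5) = 6
(r3,c6) = 3
(r1,c5) = 4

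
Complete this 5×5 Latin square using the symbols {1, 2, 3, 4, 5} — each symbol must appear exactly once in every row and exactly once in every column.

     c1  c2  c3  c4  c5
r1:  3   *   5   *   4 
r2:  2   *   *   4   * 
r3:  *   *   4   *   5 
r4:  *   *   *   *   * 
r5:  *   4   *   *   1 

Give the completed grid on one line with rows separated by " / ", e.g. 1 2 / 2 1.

3 2 5 1 4 / 2 5 1 4 3 / 1 3 4 2 5 / 4 1 3 5 2 / 5 4 2 3 1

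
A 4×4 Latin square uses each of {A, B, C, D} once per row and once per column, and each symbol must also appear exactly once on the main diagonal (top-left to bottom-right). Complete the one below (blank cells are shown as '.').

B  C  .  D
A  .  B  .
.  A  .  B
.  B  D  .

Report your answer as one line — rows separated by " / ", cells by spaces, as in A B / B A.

Cell (r1,c3): row 1 has {B,C,D}; column 3 has {B,D} → A.
Cell (r2,c2): row 2 has {A,B}; column 2 has {A,B,C}; the diagonal has {B} → D.
Cell (r2,c4): row 2 has {A,B,D}; column 4 has {B,D} → C.
Cell (r3,c3): row 3 has {A,B}; column 3 has {A,B,D}; the diagonal has {B,D} → C.
Cell (r4,c1): row 4 has {B,D}; column 1 has {A,B} → C.
Cell (r4,c4): row 4 has {B,C,D}; column 4 has {B,C,D}; the diagonal has {B,C,D} → A.
Cell (r3,c1): row 3 has {A,B,C}; column 1 has {A,B,C} → D.

B C A D / A D B C / D A C B / C B D A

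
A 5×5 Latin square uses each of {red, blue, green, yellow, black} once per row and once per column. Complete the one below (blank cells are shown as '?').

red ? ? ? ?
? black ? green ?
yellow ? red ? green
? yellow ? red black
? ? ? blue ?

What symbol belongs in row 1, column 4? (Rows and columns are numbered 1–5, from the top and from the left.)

yellow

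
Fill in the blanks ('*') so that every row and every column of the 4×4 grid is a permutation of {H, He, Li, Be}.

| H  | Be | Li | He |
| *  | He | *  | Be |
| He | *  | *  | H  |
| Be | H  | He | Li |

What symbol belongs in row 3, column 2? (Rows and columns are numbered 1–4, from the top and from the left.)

Li

row 2 has {He,Be}; column 1 has {H,He,Be} — only Li is left for (r2,c1).
row 2 has {He,Li,Be}; column 3 has {He,Li} — only H is left for (r2,c3).
row 3 has {H,He}; column 2 has {H,He,Be} — only Li is left for (r3,c2).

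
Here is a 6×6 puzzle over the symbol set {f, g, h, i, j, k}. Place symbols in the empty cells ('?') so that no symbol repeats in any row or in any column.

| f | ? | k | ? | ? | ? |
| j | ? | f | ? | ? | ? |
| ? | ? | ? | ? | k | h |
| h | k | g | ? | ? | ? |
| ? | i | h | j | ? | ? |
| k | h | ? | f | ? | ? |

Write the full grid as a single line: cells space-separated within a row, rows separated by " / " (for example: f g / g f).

Cell (r2,c2): row 2 has {f,j}; column 2 has {h,i,k} → g.
Cell (r4,c4): row 4 has {g,h,k}; column 4 has {f,j} → i.
Cell (r5,c1): row 5 has {h,i,j}; column 1 has {f,h,j,k} → g.
Cell (r5,c5): row 5 has {g,h,i,j}; column 5 has {k} → f.
Cell (r5,c6): row 5 has {f,g,h,i,j}; column 6 has {h} → k.
Cell (r1,c2): row 1 has {f,k}; column 2 has {g,h,i,k} → j.
Cell (r2,c6): row 2 has {f,g,j}; column 6 has {h,k} → i.
Cell (r3,c1): row 3 has {h,k}; column 1 has {f,g,h,j,k} → i.
Cell (r3,c2): row 3 has {h,i,k}; column 2 has {g,h,i,j,k} → f.
Cell (r3,c3): row 3 has {f,h,i,k}; column 3 has {f,g,h,k} → j.
Cell (r3,c4): row 3 has {f,h,i,j,k}; column 4 has {f,i,j} → g.
Cell (r4,c5): row 4 has {g,h,i,k}; column 5 has {f,k} → j.
Cell (r4,c6): row 4 has {g,h,i,j,k}; column 6 has {h,i,k} → f.
Cell (r6,c3): row 6 has {f,h,k}; column 3 has {f,g,h,j,k} → i.
Cell (r6,c5): row 6 has {f,h,i,k}; column 5 has {f,j,k} → g.
Cell (r6,c6): row 6 has {f,g,h,i,k}; column 6 has {f,h,i,k} → j.
Cell (r1,c4): row 1 has {f,j,k}; column 4 has {f,g,i,j} → h.
Cell (r1,c5): row 1 has {f,h,j,k}; column 5 has {f,g,j,k} → i.
Cell (r1,c6): row 1 has {f,h,i,j,k}; column 6 has {f,h,i,j,k} → g.
Cell (r2,c4): row 2 has {f,g,i,j}; column 4 has {f,g,h,i,j} → k.
Cell (r2,c5): row 2 has {f,g,i,j,k}; column 5 has {f,g,i,j,k} → h.

f j k h i g / j g f k h i / i f j g k h / h k g i j f / g i h j f k / k h i f g j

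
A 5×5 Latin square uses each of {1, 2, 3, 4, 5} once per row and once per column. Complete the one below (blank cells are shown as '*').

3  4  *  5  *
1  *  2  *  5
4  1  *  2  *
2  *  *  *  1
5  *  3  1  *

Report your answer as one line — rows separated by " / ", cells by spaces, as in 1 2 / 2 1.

3 4 1 5 2 / 1 3 2 4 5 / 4 1 5 2 3 / 2 5 4 3 1 / 5 2 3 1 4

row 1 has {3,4,5}; column 3 has {2,3} — only 1 is left for (r1,c3).
row 1 has {1,3,4,5}; column 5 has {1,5} — only 2 is left for (r1,c5).
row 2 has {1,2,5}; column 2 has {1,4} — only 3 is left for (r2,c2).
row 2 has {1,2,3,5}; column 4 has {1,2,5} — only 4 is left for (r2,c4).
row 3 has {1,2,4}; column 3 has {1,2,3} — only 5 is left for (r3,c3).
row 3 has {1,2,4,5}; column 5 has {1,2,5} — only 3 is left for (r3,c5).
row 4 has {1,2}; column 2 has {1,3,4} — only 5 is left for (r4,c2).
row 4 has {1,2,5}; column 3 has {1,2,3,5} — only 4 is left for (r4,c3).
row 4 has {1,2,4,5}; column 4 has {1,2,4,5} — only 3 is left for (r4,c4).
row 5 has {1,3,5}; column 2 has {1,3,4,5} — only 2 is left for (r5,c2).
row 5 has {1,2,3,5}; column 5 has {1,2,3,5} — only 4 is left for (r5,c5).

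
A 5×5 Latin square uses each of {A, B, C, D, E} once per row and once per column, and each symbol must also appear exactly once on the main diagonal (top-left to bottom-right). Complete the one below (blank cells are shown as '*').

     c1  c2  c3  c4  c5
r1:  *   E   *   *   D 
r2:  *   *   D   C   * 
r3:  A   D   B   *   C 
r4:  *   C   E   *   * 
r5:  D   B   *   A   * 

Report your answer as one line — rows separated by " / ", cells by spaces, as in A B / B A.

C E A B D / E A D C B / A D B E C / B C E D A / D B C A E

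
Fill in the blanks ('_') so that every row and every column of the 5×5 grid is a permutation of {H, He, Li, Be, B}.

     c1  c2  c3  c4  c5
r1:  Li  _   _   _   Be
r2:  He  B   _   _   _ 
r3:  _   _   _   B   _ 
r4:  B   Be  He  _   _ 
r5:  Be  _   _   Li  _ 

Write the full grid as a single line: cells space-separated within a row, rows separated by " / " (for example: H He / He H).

row 3 has {B}; column 1 has {He,Li,Be,B} — only H is left for (r3,c1).
row 4 has {He,Be,B}; column 4 has {Li,B} — only H is left for (r4,c4).
row 4 has {H,He,Be,B}; column 5 has {Be} — only Li is left for (r4,c5).
row 1 has {Li,Be}; column 4 has {H,Li,B} — only He is left for (r1,c4).
row 2 has {He,B}; column 4 has {H,He,Li,B} — only Be is left for (r2,c4).
row 2 has {He,Be,B}; column 5 has {Li,Be} — only H is left for (r2,c5).
row 3 has {H,B}; column 5 has {H,Li,Be} — only He is left for (r3,c5).
row 5 has {Li,Be}; column 5 has {H,He,Li,Be} — only B is left for (r5,c5).
row 1 has {He,Li,Be}; column 2 has {Be,B} — only H is left for (r1,c2).
row 1 has {H,He,Li,Be}; column 3 has {He} — only B is left for (r1,c3).
row 2 has {H,He,Be,B}; column 3 has {He,B} — only Li is left for (r2,c3).
row 3 has {H,He,B}; column 2 has {H,Be,B} — only Li is left for (r3,c2).
row 3 has {H,He,Li,B}; column 3 has {He,Li,B} — only Be is left for (r3,c3).
row 5 has {Li,Be,B}; column 2 has {H,Li,Be,B} — only He is left for (r5,c2).
row 5 has {He,Li,Be,B}; column 3 has {He,Li,Be,B} — only H is left for (r5,c3).

Li H B He Be / He B Li Be H / H Li Be B He / B Be He H Li / Be He H Li B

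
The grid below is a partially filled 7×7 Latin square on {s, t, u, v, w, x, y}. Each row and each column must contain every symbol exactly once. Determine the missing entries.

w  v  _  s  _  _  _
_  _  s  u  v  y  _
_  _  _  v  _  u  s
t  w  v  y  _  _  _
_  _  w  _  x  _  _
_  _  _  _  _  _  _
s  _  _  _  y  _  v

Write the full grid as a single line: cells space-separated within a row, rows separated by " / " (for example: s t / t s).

(r2,c1) = x
(r2,c2) = t
(r2,c7) = w
(r3,c1) = y
(r3,c2) = x
(r3,c3) = t
(r3,c5) = w
(r5,c4) = t
(r7,c2) = u
(r7,c3) = x
(r7,c4) = w
(r7,c6) = t
(r1,c6) = x
(r4,c6) = s
(r5,c6) = v
(r6,c4) = x
(r6,c6) = w
(r4,c5) = u
(r4,c7) = x
(r5,c1) = u
(r5,c7) = y
(r6,c1) = v
(r1,c5) = t
(r1,c7) = u
(r5,c2) = s
(r6,c2) = y
(r6,c3) = u
(r6,c5) = s
(r6,c7) = t
(r1,c3) = y

w v y s t x u / x t s u v y w / y x t v w u s / t w v y u s x / u s w t x v y / v y u x s w t / s u x w y t v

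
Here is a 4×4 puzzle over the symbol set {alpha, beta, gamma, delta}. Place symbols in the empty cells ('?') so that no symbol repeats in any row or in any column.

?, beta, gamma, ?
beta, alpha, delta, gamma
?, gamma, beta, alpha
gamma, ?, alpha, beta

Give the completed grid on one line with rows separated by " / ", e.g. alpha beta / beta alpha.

row 1 has {beta,gamma}; column 4 has {alpha,beta,gamma} — only delta is left for (r1,c4).
row 3 has {alpha,beta,gamma}; column 1 has {beta,gamma} — only delta is left for (r3,c1).
row 4 has {alpha,beta,gamma}; column 2 has {alpha,beta,gamma} — only delta is left for (r4,c2).
row 1 has {beta,gamma,delta}; column 1 has {beta,gamma,delta} — only alpha is left for (r1,c1).

alpha beta gamma delta / beta alpha delta gamma / delta gamma beta alpha / gamma delta alpha beta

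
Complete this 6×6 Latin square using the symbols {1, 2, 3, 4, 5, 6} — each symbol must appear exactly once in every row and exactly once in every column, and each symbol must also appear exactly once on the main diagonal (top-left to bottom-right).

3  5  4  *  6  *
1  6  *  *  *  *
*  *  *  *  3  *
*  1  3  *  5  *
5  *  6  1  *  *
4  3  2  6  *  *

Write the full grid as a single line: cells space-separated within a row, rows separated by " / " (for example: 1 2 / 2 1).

3 5 4 2 6 1 / 1 6 5 3 4 2 / 6 2 1 5 3 4 / 2 1 3 4 5 6 / 5 4 6 1 2 3 / 4 3 2 6 1 5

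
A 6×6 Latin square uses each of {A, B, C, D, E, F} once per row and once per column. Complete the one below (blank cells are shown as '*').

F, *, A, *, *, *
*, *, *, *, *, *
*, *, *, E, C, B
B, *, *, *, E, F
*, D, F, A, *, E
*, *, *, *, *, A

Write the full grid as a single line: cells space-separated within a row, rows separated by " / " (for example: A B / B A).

F E A B D C / E C B F A D / A F D E C B / B A C D E F / C D F A B E / D B E C F A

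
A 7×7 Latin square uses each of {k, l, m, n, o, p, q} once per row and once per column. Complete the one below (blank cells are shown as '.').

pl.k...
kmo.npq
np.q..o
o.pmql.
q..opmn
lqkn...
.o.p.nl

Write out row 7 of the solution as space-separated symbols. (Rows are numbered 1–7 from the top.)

m o q p k n l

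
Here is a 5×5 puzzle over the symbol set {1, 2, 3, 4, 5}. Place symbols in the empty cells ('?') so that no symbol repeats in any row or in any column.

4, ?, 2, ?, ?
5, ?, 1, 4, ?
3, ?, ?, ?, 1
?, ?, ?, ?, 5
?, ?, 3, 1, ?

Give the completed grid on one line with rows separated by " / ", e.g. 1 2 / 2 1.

At row 1, column 5: row 1 has {2,4}; column 5 has {1,5}; that leaves 3.
At row 2, column 5: row 2 has {1,4,5}; column 5 has {1,3,5}; that leaves 2.
At row 4, column 3: row 4 has {5}; column 3 has {1,2,3}; that leaves 4.
At row 5, column 1: row 5 has {1,3}; column 1 has {3,4,5}; that leaves 2.
At row 5, column 5: row 5 has {1,2,3}; column 5 has {1,2,3,5}; that leaves 4.
At row 1, column 4: row 1 has {2,3,4}; column 4 has {1,4}; that leaves 5.
At row 2, column 2: row 2 has {1,2,4,5}; column 2 is empty so far; that leaves 3.
At row 3, column 3: row 3 has {1,3}; column 3 has {1,2,3,4}; that leaves 5.
At row 3, column 4: row 3 has {1,3,5}; column 4 has {1,4,5}; that leaves 2.
At row 4, column 1: row 4 has {4,5}; column 1 has {2,3,4,5}; that leaves 1.
At row 4, column 2: row 4 has {1,4,5}; column 2 has {3}; that leaves 2.
At row 4, column 4: row 4 has {1,2,4,5}; column 4 has {1,2,4,5}; that leaves 3.
At row 5, column 2: row 5 has {1,2,3,4}; column 2 has {2,3}; that leaves 5.
At row 1, column 2: row 1 has {2,3,4,5}; column 2 has {2,3,5}; that leaves 1.
At row 3, column 2: row 3 has {1,2,3,5}; column 2 has {1,2,3,5}; that leaves 4.

4 1 2 5 3 / 5 3 1 4 2 / 3 4 5 2 1 / 1 2 4 3 5 / 2 5 3 1 4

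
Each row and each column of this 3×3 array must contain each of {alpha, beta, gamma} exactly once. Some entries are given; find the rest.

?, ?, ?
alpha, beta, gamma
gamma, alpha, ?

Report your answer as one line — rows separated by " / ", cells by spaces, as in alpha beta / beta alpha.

beta gamma alpha / alpha beta gamma / gamma alpha beta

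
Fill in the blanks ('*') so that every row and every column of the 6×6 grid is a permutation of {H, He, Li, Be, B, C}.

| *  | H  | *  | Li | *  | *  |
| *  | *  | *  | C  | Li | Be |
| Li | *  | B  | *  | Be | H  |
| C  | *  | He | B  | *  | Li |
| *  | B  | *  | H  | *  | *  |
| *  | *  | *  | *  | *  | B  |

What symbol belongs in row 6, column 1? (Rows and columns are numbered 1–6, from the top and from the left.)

(r2,c2): row 2 has {Li,Be,C}; column 2 has {H,B}, so it must be He.
(r2,c3): row 2 has {He,Li,Be,C}; column 3 has {He,B}, so it must be H.
(r3,c2): row 3 has {H,Li,Be,B}; column 2 has {H,He,B}, so it must be C.
(r3,c4): row 3 has {H,Li,Be,B,C}; column 4 has {H,Li,B,C}, so it must be He.
(r4,c2): row 4 has {He,Li,B,C}; column 2 has {H,He,B,C}, so it must be Be.
(r4,c5): row 4 has {He,Li,Be,B,C}; column 5 has {Li,Be}, so it must be H.
(r6,c2): row 6 has {B}; column 2 has {H,He,Be,B,C}, so it must be Li.
(r6,c4): row 6 has {Li,B}; column 4 has {H,He,Li,B,C}, so it must be Be.
(r2,c1): row 2 has {H,He,Li,Be,C}; column 1 has {Li,C}, so it must be B.
(r6,c3): row 6 has {Li,Be,B}; column 3 has {H,He,B}, so it must be C.
(r6,c5): row 6 has {Li,Be,B,C}; column 5 has {H,Li,Be}, so it must be He.
(r1,c3): row 1 has {H,Li}; column 3 has {H,He,B,C}, so it must be Be.
(r5,c3): row 5 has {H,B}; column 3 has {H,He,Be,B,C}, so it must be Li.
(r5,c5): row 5 has {H,Li,B}; column 5 has {H,He,Li,Be}, so it must be C.
(r5,c6): row 5 has {H,Li,B,C}; column 6 has {H,Li,Be,B}, so it must be He.
(r6,c1): row 6 has {He,Li,Be,B,C}; column 1 has {Li,B,C}, so it must be H.

H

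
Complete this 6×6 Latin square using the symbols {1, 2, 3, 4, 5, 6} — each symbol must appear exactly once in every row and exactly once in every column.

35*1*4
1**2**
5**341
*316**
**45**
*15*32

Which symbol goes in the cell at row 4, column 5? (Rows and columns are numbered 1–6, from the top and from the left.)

2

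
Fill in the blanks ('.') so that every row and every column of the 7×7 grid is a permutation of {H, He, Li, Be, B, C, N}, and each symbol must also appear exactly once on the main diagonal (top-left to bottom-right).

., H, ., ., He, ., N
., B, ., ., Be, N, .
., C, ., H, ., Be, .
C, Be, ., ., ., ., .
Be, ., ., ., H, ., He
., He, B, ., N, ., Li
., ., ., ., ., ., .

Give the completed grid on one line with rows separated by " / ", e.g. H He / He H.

Li H Be C He B N / He B H Li Be N C / N C He H Li Be B / C Be Li N B He H / Be N C B H Li He / H He B Be N C Li / B Li N He C H Be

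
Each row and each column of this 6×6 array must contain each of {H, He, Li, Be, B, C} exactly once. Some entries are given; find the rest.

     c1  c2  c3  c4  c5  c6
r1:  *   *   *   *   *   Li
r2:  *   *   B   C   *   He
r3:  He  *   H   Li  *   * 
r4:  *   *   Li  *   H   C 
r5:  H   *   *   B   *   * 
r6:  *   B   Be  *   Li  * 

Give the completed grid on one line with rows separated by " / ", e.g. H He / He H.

Be C He H B Li / Li H B C Be He / He Be H Li C B / B He Li Be H C / H Li C B He Be / C B Be He Li H

(r2,c5) = Be
(r5,c6) = Be
(r6,c1) = C
(r6,c6) = H
(r2,c1) = Li
(r2,c2) = H
(r3,c6) = B
(r6,c4) = He
(r3,c5) = C
(r4,c4) = Be
(r5,c5) = He
(r1,c4) = H
(r1,c5) = B
(r3,c2) = Be
(r4,c1) = B
(r4,c2) = He
(r5,c3) = C
(r1,c1) = Be
(r1,c2) = C
(r1,c3) = He
(r5,c2) = Li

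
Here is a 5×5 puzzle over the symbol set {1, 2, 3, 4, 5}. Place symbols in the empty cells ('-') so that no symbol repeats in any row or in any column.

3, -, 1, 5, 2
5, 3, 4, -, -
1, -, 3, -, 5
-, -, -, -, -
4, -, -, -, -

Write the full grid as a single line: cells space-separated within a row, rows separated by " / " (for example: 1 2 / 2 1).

3 4 1 5 2 / 5 3 4 2 1 / 1 2 3 4 5 / 2 1 5 3 4 / 4 5 2 1 3

(r1,c2) = 4
(r2,c5) = 1
(r3,c2) = 2
(r3,c4) = 4
(r4,c1) = 2
(r4,c3) = 5
(r5,c3) = 2
(r5,c5) = 3
(r2,c4) = 2
(r4,c2) = 1
(r4,c4) = 3
(r4,c5) = 4
(r5,c2) = 5
(r5,c4) = 1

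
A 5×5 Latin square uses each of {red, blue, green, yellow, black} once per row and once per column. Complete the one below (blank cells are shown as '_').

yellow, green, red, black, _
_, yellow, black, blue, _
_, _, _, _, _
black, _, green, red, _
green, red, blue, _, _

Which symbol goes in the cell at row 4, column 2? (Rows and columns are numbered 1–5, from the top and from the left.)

blue

(r1,c5): row 1 has {red,green,yellow,black}; column 5 is empty so far, so it must be blue.
(r2,c1): row 2 has {blue,yellow,black}; column 1 has {green,yellow,black}, so it must be red.
(r2,c5): row 2 has {red,blue,yellow,black}; column 5 has {blue}, so it must be green.
(r3,c1): row 3 is empty so far; column 1 has {red,green,yellow,black}, so it must be blue.
(r3,c2): row 3 has {blue}; column 2 has {red,green,yellow}, so it must be black.
(r3,c3): row 3 has {blue,black}; column 3 has {red,blue,green,black}, so it must be yellow.
(r3,c4): row 3 has {blue,yellow,black}; column 4 has {red,blue,black}, so it must be green.
(r3,c5): row 3 has {blue,green,yellow,black}; column 5 has {blue,green}, so it must be red.
(r4,c2): row 4 has {red,green,black}; column 2 has {red,green,yellow,black}, so it must be blue.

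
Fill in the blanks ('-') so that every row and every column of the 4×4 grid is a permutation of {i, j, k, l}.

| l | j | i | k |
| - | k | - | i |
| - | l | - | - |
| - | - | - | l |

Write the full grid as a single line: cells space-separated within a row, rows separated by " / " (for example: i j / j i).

l j i k / j k l i / i l k j / k i j l

(r2,c1) = j
(r2,c3) = l
(r3,c4) = j
(r4,c2) = i
(r3,c3) = k
(r4,c1) = k
(r4,c3) = j
(r3,c1) = i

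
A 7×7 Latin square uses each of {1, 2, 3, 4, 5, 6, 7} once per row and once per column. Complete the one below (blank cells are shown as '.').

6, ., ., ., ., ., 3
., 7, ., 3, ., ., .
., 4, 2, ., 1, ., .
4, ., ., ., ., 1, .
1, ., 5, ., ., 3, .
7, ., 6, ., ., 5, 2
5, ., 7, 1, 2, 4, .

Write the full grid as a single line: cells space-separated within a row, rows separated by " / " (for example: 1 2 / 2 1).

6 5 1 7 4 2 3 / 2 7 4 3 5 6 1 / 3 4 2 6 1 7 5 / 4 2 3 5 6 1 7 / 1 6 5 2 7 3 4 / 7 1 6 4 3 5 2 / 5 3 7 1 2 4 6

Cell (r2,c1): row 2 has {3,7}; column 1 has {1,4,5,6,7} → 2.
Cell (r2,c6): row 2 has {2,3,7}; column 6 has {1,3,4,5} → 6.
Cell (r3,c1): row 3 has {1,2,4}; column 1 has {1,2,4,5,6,7} → 3.
Cell (r3,c6): row 3 has {1,2,3,4}; column 6 has {1,3,4,5,6} → 7.
Cell (r4,c3): row 4 has {1,4}; column 3 has {2,5,6,7} → 3.
Cell (r6,c4): row 6 has {2,5,6,7}; column 4 has {1,3} → 4.
Cell (r6,c5): row 6 has {2,4,5,6,7}; column 5 has {1,2} → 3.
Cell (r7,c7): row 7 has {1,2,4,5,7}; column 7 has {2,3} → 6.
Cell (r1,c6): row 1 has {3,6}; column 6 has {1,3,4,5,6,7} → 2.
Cell (r3,c7): row 3 has {1,2,3,4,7}; column 7 has {2,3,6} → 5.
Cell (r4,c7): row 4 has {1,3,4}; column 7 has {2,3,5,6} → 7.
Cell (r5,c7): row 5 has {1,3,5}; column 7 has {2,3,5,6,7} → 4.
Cell (r6,c2): row 6 has {2,3,4,5,6,7}; column 2 has {4,7} → 1.
Cell (r7,c2): row 7 has {1,2,4,5,6,7}; column 2 has {1,4,7} → 3.
Cell (r1,c2): row 1 has {2,3,6}; column 2 has {1,3,4,7} → 5.
Cell (r1,c4): row 1 has {2,3,5,6}; column 4 has {1,3,4} → 7.
Cell (r1,c5): row 1 has {2,3,5,6,7}; column 5 has {1,2,3} → 4.
Cell (r2,c5): row 2 has {2,3,6,7}; column 5 has {1,2,3,4} → 5.
Cell (r2,c7): row 2 has {2,3,5,6,7}; column 7 has {2,3,4,5,6,7} → 1.
Cell (r3,c4): row 3 has {1,2,3,4,5,7}; column 4 has {1,3,4,7} → 6.
Cell (r4,c5): row 4 has {1,3,4,7}; column 5 has {1,2,3,4,5} → 6.
Cell (r5,c4): row 5 has {1,3,4,5}; column 4 has {1,3,4,6,7} → 2.
Cell (r5,c5): row 5 has {1,2,3,4,5}; column 5 has {1,2,3,4,5,6} → 7.
Cell (r1,c3): row 1 has {2,3,4,5,6,7}; column 3 has {2,3,5,6,7} → 1.
Cell (r2,c3): row 2 has {1,2,3,5,6,7}; column 3 has {1,2,3,5,6,7} → 4.
Cell (r4,c2): row 4 has {1,3,4,6,7}; column 2 has {1,3,4,5,7} → 2.
Cell (r4,c4): row 4 has {1,2,3,4,6,7}; column 4 has {1,2,3,4,6,7} → 5.
Cell (r5,c2): row 5 has {1,2,3,4,5,7}; column 2 has {1,2,3,4,5,7} → 6.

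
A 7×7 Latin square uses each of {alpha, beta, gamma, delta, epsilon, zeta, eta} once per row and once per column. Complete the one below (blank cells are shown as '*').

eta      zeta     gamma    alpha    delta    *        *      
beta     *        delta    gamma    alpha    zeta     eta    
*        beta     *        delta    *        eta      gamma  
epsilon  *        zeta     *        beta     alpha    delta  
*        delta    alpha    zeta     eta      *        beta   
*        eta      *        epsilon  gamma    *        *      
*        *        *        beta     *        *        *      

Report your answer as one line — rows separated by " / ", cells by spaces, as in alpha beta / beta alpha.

(r1,c7) = epsilon
(r2,c2) = epsilon
(r3,c3) = epsilon
(r3,c5) = zeta
(r4,c2) = gamma
(r4,c4) = eta
(r5,c1) = gamma
(r5,c6) = epsilon
(r6,c3) = beta
(r6,c6) = delta
(r7,c2) = alpha
(r7,c3) = eta
(r7,c5) = epsilon
(r7,c6) = gamma
(r7,c7) = zeta
(r1,c6) = beta
(r3,c1) = alpha
(r6,c1) = zeta
(r6,c7) = alpha
(r7,c1) = delta

eta zeta gamma alpha delta beta epsilon / beta epsilon delta gamma alpha zeta eta / alpha beta epsilon delta zeta eta gamma / epsilon gamma zeta eta beta alpha delta / gamma delta alpha zeta eta epsilon beta / zeta eta beta epsilon gamma delta alpha / delta alpha eta beta epsilon gamma zeta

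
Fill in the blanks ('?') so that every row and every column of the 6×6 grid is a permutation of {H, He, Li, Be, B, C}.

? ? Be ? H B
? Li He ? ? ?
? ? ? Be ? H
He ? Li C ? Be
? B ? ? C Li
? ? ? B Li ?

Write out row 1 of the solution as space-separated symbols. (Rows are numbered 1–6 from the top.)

C He Be Li H B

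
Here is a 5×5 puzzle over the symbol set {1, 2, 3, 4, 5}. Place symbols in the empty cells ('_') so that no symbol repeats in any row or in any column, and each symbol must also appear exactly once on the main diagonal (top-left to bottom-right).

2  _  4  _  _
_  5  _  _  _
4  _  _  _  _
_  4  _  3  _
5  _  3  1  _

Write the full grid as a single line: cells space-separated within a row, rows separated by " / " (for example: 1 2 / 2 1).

2 1 4 5 3 / 3 5 2 4 1 / 4 3 1 2 5 / 1 4 5 3 2 / 5 2 3 1 4

(r1,c4) = 5
(r3,c3) = 1
(r3,c4) = 2
(r4,c1) = 1
(r5,c2) = 2
(r5,c5) = 4
(r2,c1) = 3
(r2,c3) = 2
(r2,c4) = 4
(r2,c5) = 1
(r3,c2) = 3
(r3,c5) = 5
(r4,c3) = 5
(r4,c5) = 2
(r1,c2) = 1
(r1,c5) = 3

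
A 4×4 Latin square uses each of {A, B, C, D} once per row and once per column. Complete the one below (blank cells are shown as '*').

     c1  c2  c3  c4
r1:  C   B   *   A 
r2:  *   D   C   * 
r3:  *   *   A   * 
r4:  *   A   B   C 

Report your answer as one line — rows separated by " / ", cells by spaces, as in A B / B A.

C B D A / A D C B / B C A D / D A B C

(r1,c3): row 1 has {A,B,C}; column 3 has {A,B,C}, so it must be D.
(r2,c4): row 2 has {C,D}; column 4 has {A,C}, so it must be B.
(r3,c2): row 3 has {A}; column 2 has {A,B,D}, so it must be C.
(r3,c4): row 3 has {A,C}; column 4 has {A,B,C}, so it must be D.
(r4,c1): row 4 has {A,B,C}; column 1 has {C}, so it must be D.
(r2,c1): row 2 has {B,C,D}; column 1 has {C,D}, so it must be A.
(r3,c1): row 3 has {A,C,D}; column 1 has {A,C,D}, so it must be B.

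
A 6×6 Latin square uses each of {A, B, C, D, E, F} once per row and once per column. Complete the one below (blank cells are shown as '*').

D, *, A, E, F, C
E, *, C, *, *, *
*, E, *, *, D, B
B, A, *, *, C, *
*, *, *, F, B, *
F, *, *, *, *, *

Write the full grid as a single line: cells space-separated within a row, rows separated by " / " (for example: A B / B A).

D B A E F C / E F C B A D / C E F A D B / B A E D C F / A C D F B E / F D B C E A

(r1,c2) = B
(r2,c5) = A
(r3,c3) = F
(r4,c4) = D
(r6,c5) = E
(r2,c4) = B
(r4,c3) = E
(r4,c6) = F
(r5,c3) = D
(r6,c3) = B
(r2,c6) = D
(r5,c2) = C
(r6,c2) = D
(r6,c6) = A
(r2,c2) = F
(r5,c1) = A
(r5,c6) = E
(r6,c4) = C
(r3,c1) = C
(r3,c4) = A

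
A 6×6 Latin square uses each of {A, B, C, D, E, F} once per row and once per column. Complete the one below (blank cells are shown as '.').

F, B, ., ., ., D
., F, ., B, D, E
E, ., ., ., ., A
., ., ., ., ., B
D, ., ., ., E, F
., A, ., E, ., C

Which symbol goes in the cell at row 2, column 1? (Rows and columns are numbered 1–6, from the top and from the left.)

Cell (r5,c2): row 5 has {D,E,F}; column 2 has {A,B,F} → C.
Cell (r5,c4): row 5 has {C,D,E,F}; column 4 has {B,E} → A.
Cell (r6,c1): row 6 has {A,C,E}; column 1 has {D,E,F} → B.
Cell (r6,c5): row 6 has {A,B,C,E}; column 5 has {D,E} → F.
Cell (r1,c4): row 1 has {B,D,F}; column 4 has {A,B,E} → C.
Cell (r1,c5): row 1 has {B,C,D,F}; column 5 has {D,E,F} → A.
Cell (r3,c2): row 3 has {A,E}; column 2 has {A,B,C,F} → D.
Cell (r3,c4): row 3 has {A,D,E}; column 4 has {A,B,C,E} → F.
Cell (r4,c2): row 4 has {B}; column 2 has {A,B,C,D,F} → E.
Cell (r4,c4): row 4 has {B,E}; column 4 has {A,B,C,E,F} → D.
Cell (r4,c5): row 4 has {B,D,E}; column 5 has {A,D,E,F} → C.
Cell (r5,c3): row 5 has {A,C,D,E,F}; column 3 is empty so far → B.
Cell (r6,c3): row 6 has {A,B,C,E,F}; column 3 has {B} → D.
Cell (r1,c3): row 1 has {A,B,C,D,F}; column 3 has {B,D} → E.
Cell (r3,c3): row 3 has {A,D,E,F}; column 3 has {B,D,E} → C.
Cell (r3,c5): row 3 has {A,C,D,E,F}; column 5 has {A,C,D,E,F} → B.
Cell (r4,c1): row 4 has {B,C,D,E}; column 1 has {B,D,E,F} → A.
Cell (r4,c3): row 4 has {A,B,C,D,E}; column 3 has {B,C,D,E} → F.
Cell (r2,c1): row 2 has {B,D,E,F}; column 1 has {A,B,D,E,F} → C.

C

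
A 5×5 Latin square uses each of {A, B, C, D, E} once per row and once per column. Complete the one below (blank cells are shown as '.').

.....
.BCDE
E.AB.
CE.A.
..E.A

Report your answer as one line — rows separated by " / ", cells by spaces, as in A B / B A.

(r2,c1) = A
(r5,c4) = C
(r1,c4) = E
(r5,c2) = D
(r3,c2) = C
(r3,c5) = D
(r4,c5) = B
(r5,c1) = B
(r1,c1) = D
(r1,c2) = A
(r1,c3) = B
(r1,c5) = C
(r4,c3) = D

D A B E C / A B C D E / E C A B D / C E D A B / B D E C A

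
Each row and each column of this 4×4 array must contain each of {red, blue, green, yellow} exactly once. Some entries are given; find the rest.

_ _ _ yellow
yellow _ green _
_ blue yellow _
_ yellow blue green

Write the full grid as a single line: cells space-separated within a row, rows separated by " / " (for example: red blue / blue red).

blue green red yellow / yellow red green blue / green blue yellow red / red yellow blue green

row 1 has {yellow}; column 3 has {blue,green,yellow} — only red is left for (r1,c3).
row 2 has {green,yellow}; column 2 has {blue,yellow} — only red is left for (r2,c2).
row 2 has {red,green,yellow}; column 4 has {green,yellow} — only blue is left for (r2,c4).
row 3 has {blue,yellow}; column 4 has {blue,green,yellow} — only red is left for (r3,c4).
row 4 has {blue,green,yellow}; column 1 has {yellow} — only red is left for (r4,c1).
row 1 has {red,yellow}; column 2 has {red,blue,yellow} — only green is left for (r1,c2).
row 3 has {red,blue,yellow}; column 1 has {red,yellow} — only green is left for (r3,c1).
row 1 has {red,green,yellow}; column 1 has {red,green,yellow} — only blue is left for (r1,c1).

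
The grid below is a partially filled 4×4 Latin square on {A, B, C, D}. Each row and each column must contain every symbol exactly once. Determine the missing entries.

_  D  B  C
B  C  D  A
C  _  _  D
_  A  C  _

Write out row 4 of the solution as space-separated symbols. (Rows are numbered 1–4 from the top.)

At row 1, column 1: row 1 has {B,C,D}; column 1 has {B,C}; that leaves A.
At row 3, column 2: row 3 has {C,D}; column 2 has {A,C,D}; that leaves B.
At row 3, column 3: row 3 has {B,C,D}; column 3 has {B,C,D}; that leaves A.
At row 4, column 1: row 4 has {A,C}; column 1 has {A,B,C}; that leaves D.
At row 4, column 4: row 4 has {A,C,D}; column 4 has {A,C,D}; that leaves B.

D A C B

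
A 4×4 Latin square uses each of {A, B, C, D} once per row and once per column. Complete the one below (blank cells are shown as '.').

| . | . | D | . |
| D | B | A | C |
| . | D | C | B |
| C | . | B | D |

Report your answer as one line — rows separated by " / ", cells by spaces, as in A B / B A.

B C D A / D B A C / A D C B / C A B D

(r1,c4) = A
(r3,c1) = A
(r4,c2) = A
(r1,c1) = B
(r1,c2) = C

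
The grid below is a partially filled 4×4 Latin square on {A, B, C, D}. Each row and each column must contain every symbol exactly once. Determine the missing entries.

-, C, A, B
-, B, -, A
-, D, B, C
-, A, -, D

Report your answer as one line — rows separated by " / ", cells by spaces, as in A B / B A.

(r1,c1) = D
(r2,c1) = C
(r2,c3) = D
(r3,c1) = A
(r4,c1) = B
(r4,c3) = C

D C A B / C B D A / A D B C / B A C D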